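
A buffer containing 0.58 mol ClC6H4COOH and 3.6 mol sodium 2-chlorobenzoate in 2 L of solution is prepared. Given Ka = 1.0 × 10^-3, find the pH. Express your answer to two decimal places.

pH = 3.79

pKa = −log(1.0 × 10^-3) = 3.000
Using pH = pKa + log([base]/[acid]) with [base]/[acid] = 3.6/0.58:
pH = 3.000 + (+0.793) = 3.79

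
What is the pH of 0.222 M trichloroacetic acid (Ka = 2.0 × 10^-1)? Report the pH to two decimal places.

Cl3CCOOH ⇌ Cl3CCOO- + H+
Ka = [H+]²/(0.222 − [H+]) = 2.0 × 10^-1
Here C₀/Ka ≈ 1.11, so the small-[H+] approximation fails. Use the quadratic:
[H+] = [−0.2 + √(0.2² + 0.178)]/2 = 1.33 × 10^-1 M
pH = −log(1.33 × 10^-1) = 0.88

pH = 0.88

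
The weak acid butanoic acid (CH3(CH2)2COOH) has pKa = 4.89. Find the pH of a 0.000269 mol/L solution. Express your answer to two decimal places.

pH = 4.28

CH3(CH2)2COOH ⇌ CH3(CH2)2COO- + H+
Ka = 10^(−4.89) = 1.29 × 10^-5
From the ICE table, Ka = x²/(0.000269 − x) = 1.29 × 10^-5.
x is not negligible relative to C₀; solve x² + 1.29e-05·x − 3.47e-09 = 0.
x = [−1.29e-05 + √(1.29e-05² + 1.39e-08)]/2 = 5.28 × 10^-5 M
pH = −log[H+] = −log(5.28 × 10^-5) = 4.28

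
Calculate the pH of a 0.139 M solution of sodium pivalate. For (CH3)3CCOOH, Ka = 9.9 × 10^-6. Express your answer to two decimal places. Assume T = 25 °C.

pH = 9.07

(CH3)3CCOO- is the conjugate base of the weak acid (CH3)3CCOOH.
Kb = Kw/Ka = 1.0×10^-14 / 9.9 × 10^-6 = 1.01 × 10^-9
Kb = x²/(0.139 − x) = 1.01 × 10^-9
Since Kb ≪ C₀, x ≈ √(Kb·C₀) = 1.18 × 10^-5 M.
Check: 0.0085% ionized — well under 5%, approximation valid.
pOH = −log(1.18 × 10^-5) = 4.93; pH = 14.00 − 4.93 = 9.07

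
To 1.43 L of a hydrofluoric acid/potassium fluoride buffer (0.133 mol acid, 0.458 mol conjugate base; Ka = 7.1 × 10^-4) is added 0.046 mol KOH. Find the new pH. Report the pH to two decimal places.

After neutralization: n(HF) = 0.087 mol, n(F-) = 0.504 mol.
pKa = −log(7.1 × 10^-4) = 3.149
Henderson–Hasselbalch with mole ratio 0.504/0.087: pH = 3.149 + (+0.763)

pH = 3.91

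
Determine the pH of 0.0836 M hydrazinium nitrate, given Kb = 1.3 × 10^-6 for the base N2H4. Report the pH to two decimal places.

N2H5+ is the conjugate acid of the weak base N2H4.
Ka = Kw/Kb = 1.0×10^-14 / 1.3 × 10^-6 = 7.69 × 10^-9
Ka = x²/(0.0836 − x) = 7.69 × 10^-9
Since Ka ≪ C₀, x ≈ √(Ka·C₀) = 2.54 × 10^-5 M.
Check: 0.03% ionized — well under 5%, approximation valid.
pH = −log[H+] = −log(2.54 × 10^-5) = 4.60

pH = 4.60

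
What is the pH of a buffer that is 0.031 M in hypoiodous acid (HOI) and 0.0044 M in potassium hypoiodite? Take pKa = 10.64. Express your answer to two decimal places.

Henderson–Hasselbalch: pH = pKa + log([OI-]/[HOI]) = 10.64 + log(0.0044/0.031)
pH = 10.64 + (-0.848) = 9.79

pH = 9.79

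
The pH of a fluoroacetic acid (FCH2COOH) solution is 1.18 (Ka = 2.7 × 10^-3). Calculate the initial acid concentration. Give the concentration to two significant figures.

C₀ = 1.7 M

[H+] = 10^(-1.18) = 6.61 × 10^-2 M = x
Ka = x²/(C₀ − x) ⇒ C₀ = x + x²/Ka
C₀ = 6.61 × 10^-2 + (6.61 × 10^-2)²/(2.7 × 10^-3) = 1.68 M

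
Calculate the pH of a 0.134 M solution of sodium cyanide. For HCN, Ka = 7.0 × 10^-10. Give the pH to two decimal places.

CN- is the conjugate base of the weak acid HCN.
Kb = Kw/Ka = 1.0×10^-14 / 7.0 × 10^-10 = 1.43 × 10^-5
From the ICE table, Kb = [OH-]²/(0.134 − [OH-]) = 1.43 × 10^-5.
Since Kb ≪ C₀, [OH-] ≈ √(Kb·C₀) = 1.38 × 10^-3 M.
Check: 1% ionized — well under 5%, approximation valid.
pOH = −log(1.38 × 10^-3) = 2.86; pH = 14.00 − 2.86 = 11.14

pH = 11.14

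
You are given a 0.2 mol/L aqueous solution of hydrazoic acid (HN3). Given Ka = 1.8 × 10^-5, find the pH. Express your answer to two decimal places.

pH = 2.72

HN3 ⇌ N3- + H+
From the ICE table, Ka = [H+]²/(0.2 − [H+]) = 1.8 × 10^-5.
Since Ka ≪ C₀, [H+] ≈ √(Ka·C₀) = 1.90 × 10^-3 M.
([H+]/C₀ = 0.95% < 5%, so the approximation holds.)
pH = −log(1.90 × 10^-3) = 2.72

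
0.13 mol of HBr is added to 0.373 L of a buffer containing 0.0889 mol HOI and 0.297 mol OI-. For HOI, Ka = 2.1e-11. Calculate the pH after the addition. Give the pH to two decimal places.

pH = 10.56

Added H+ converts OI- to HOI: HOI → 0.219 mol, OI- → 0.167 mol.
pKa = −log(2.1 × 10^-11) = 10.678
Henderson–Hasselbalch with mole ratio 0.167/0.219: pH = 10.678 + (-0.118)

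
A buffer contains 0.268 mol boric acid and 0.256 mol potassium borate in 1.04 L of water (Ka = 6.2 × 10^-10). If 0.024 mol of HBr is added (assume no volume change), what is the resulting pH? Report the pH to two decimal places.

pH = 9.11

Added H+ converts B(OH)4- to B(OH)3: B(OH)3 → 0.292 mol, B(OH)4- → 0.232 mol.
pKa = −log(6.2 × 10^-10) = 9.208
Henderson–Hasselbalch with mole ratio 0.232/0.292: pH = 9.208 + (-0.100)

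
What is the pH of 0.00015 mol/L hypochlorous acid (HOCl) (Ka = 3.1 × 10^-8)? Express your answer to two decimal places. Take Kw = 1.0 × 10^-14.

pH = 5.67

HOCl ⇌ OCl- + H+
From the ICE table, Ka = [H+]²/(0.00015 − [H+]) = 3.1 × 10^-8.
Since Ka ≪ C₀, [H+] ≈ √(Ka·C₀) = 2.16 × 10^-6 M.
Check: 1.4% ionized — well under 5%, approximation valid.
pH = −log[H+] = −log(2.16 × 10^-6) = 5.67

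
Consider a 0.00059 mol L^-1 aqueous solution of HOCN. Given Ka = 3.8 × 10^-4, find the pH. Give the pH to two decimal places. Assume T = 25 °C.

HOCN ⇌ OCN- + H+
Let x = [H+] at equilibrium. Ka = x²/(0.00059 − x).
The 5% rule fails; solving x² + Ka·x − Ka·C₀ = 0 exactly:
x = (−Ka + √(Ka² + 4·Ka·C₀))/2 = 3.20 × 10^-4 M
pH = −log(3.20 × 10^-4) = 3.49

pH = 3.49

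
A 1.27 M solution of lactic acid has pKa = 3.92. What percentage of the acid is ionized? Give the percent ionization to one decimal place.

CH3CH(OH)COOH ⇌ CH3CH(OH)COO- + H+; let x = [H+] at equilibrium.
Ka = 10^(−3.92) = 1.20 × 10^-4
x ≈ √(Ka·C₀) = √(1.20 × 10^-4 × 1.27) = 1.23 × 10^-2 M
% ionization = x/C₀ × 100% = 1.23 × 10^-2/1.27 × 100% = 1.0%

1.0%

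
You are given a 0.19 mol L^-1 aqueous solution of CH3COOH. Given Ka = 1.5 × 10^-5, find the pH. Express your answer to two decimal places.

CH3COOH ⇌ CH3COO- + H+
From the ICE table, Ka = [H+]²/(0.19 − [H+]) = 1.5 × 10^-5.
Assume [H+] ≪ 0.19: [H+] ≈ √(1.5 × 10^-5 × 0.19) = 1.69 × 10^-3 M
Check: 0.89% ionized — well under 5%, approximation valid.
pH = −log(1.69 × 10^-3) = 2.77

pH = 2.77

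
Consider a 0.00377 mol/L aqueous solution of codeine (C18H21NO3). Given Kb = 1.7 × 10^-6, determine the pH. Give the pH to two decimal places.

C18H21NO3 + H2O ⇌ C18H22NO3+ + OH-
Kb = [OH-]²/(0.00377 − [OH-]) = 1.7 × 10^-6
Neglecting [OH-] in the denominator: [OH-] = √(1.7 × 10^-6 × 0.00377) = 8.01 × 10^-5 M
([OH-]/C₀ = 2.1% < 5%, so the approximation holds.)
pOH = 4.10, so pH = 14.00 − pOH = 9.90

pH = 9.90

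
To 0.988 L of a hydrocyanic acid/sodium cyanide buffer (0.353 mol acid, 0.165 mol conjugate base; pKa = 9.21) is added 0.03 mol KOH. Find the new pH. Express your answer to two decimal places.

pH = 8.99

OH- converts HCN to CN-: HCN → 0.323 mol, CN- → 0.195 mol.
Henderson–Hasselbalch with mole ratio 0.195/0.323: pH = 9.21 + (-0.219)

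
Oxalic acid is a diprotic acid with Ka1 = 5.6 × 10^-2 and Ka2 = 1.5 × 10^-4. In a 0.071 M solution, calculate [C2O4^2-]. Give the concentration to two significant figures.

First ionization gives [H+] ≈ [HC2O4-] = 4.10 × 10^-2 M.
Second step: Ka2 = [H+][C2O4^2-]/[HC2O4-] ≈ [C2O4^2-] (since [H+] ≈ [HC2O4-]).
So [C2O4^2-] ≈ Ka2.

1.5 × 10^-4 M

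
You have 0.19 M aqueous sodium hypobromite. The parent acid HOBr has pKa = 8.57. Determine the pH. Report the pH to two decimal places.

pH = 10.92

OBr- is the conjugate base of the weak acid HOBr.
Ka = 10^(−8.57) = 2.69 × 10^-9
Kb = Kw/Ka = 1.0×10^-14 / 2.69 × 10^-9 = 3.72 × 10^-6
From the ICE table, Kb = x²/(0.19 − x) = 3.72 × 10^-6.
Assume x ≪ 0.19: x ≈ √(3.72 × 10^-6 × 0.19) = 8.41 × 10^-4 M
Check: 0.44% ionized — well under 5%, approximation valid.
pOH = 3.08, so pH = 14.00 − pOH = 10.92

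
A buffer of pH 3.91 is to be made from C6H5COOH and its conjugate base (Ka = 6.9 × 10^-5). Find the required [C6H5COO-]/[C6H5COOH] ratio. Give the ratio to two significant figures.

pKa = -log(6.9 × 10^-5) = 4.161
pH = pKa + log(r) ⇒ log(r) = 3.91 − 4.161 = -0.251
r = [C6H5COO-]/[C6H5COOH] = 10^(-0.251) = 0.561

ratio = 0.56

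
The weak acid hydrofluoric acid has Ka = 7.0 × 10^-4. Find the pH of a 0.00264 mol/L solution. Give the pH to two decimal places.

pH = 2.98

HF ⇌ F- + H+
Ka = x²/(0.00264 − x) = 7.0 × 10^-4
The 5% rule fails; solving x² + Ka·x − Ka·C₀ = 0 exactly:
x = (−Ka + √(Ka² + 4·Ka·C₀))/2 = 1.05 × 10^-3 M
pH = −log(1.05 × 10^-3) = 2.98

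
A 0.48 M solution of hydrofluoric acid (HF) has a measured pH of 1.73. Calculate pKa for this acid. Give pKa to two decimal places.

[H+] = 10^(-1.73) = 1.86 × 10^-2 M
At equilibrium [HA] = 0.48 − 1.86 × 10^-2 = 4.61 × 10^-1 M
Ka = [H+][A-]/[HA] = (1.86 × 10^-2)² / 4.61 × 10^-1 = 7.50 × 10^-4
pKa = -log(7.50 × 10^-4) = 3.12

pKa = 3.12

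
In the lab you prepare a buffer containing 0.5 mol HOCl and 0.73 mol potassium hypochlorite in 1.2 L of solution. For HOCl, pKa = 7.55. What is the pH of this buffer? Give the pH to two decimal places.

Using pH = pKa + log([base]/[acid]) with [base]/[acid] = 0.73/0.5:
pH = 7.55 + (+0.164) = 7.71

pH = 7.71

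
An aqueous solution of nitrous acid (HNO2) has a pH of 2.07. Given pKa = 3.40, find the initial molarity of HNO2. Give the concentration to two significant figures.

C₀ = 1.9 × 10^-1 M

[H+] = 10^(-2.07) = 8.51 × 10^-3 M = x
Ka = 10^(−3.40) = 3.98 × 10^-4
Ka = x²/(C₀ − x) ⇒ C₀ = x + x²/Ka
C₀ = 8.51 × 10^-3 + (8.51 × 10^-3)²/(3.98 × 10^-4) = 1.90 × 10^-1 M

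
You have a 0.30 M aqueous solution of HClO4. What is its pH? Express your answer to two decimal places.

HClO4 is a strong acid and dissociates completely, so [H+] = 0.30 M.
pH = -log(0.3) = 0.52

pH = 0.52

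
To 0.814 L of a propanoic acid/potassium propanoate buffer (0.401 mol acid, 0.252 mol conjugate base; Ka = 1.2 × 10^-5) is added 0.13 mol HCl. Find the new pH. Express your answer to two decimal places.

pH = 4.28

Added H+ converts CH3CH2COO- to CH3CH2COOH: CH3CH2COOH → 0.531 mol, CH3CH2COO- → 0.122 mol.
pKa = −log(1.2 × 10^-5) = 4.921
pH = pKa + log([A⁻]/[HA]) = 4.921 + log(0.122/0.531) = 4.921 -0.639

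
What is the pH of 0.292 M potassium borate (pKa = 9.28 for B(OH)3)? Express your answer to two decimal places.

pH = 11.37

B(OH)4- is the conjugate base of the weak acid B(OH)3.
Ka = 10^(−9.28) = 5.25 × 10^-10
Kb = Kw/Ka = 1.0×10^-14 / 5.25 × 10^-10 = 1.90 × 10^-5
From the ICE table, Kb = [OH-]²/(0.292 − [OH-]) = 1.90 × 10^-5.
Neglecting [OH-] in the denominator: [OH-] = √(1.90 × 10^-5 × 0.292) = 2.36 × 10^-3 M
([OH-]/C₀ = 0.81% < 5%, so the approximation holds.)
pOH = 2.63, so pH = 14.00 − pOH = 11.37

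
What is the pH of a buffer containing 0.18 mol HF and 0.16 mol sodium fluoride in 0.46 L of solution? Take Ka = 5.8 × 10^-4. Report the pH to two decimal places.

pKa = −log(5.8 × 10^-4) = 3.237
Using pH = pKa + log([base]/[acid]) with [base]/[acid] = 0.16/0.18:
pH = 3.237 + (-0.051) = 3.19

pH = 3.19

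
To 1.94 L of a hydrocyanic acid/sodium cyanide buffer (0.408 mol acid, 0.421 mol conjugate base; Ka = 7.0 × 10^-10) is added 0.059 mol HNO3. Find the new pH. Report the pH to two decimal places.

After neutralization: n(HCN) = 0.467 mol, n(CN-) = 0.362 mol.
pKa = −log(7.0 × 10^-10) = 9.155
pH = pKa + log(n_CN-/n_HCN) = 9.155 + log(0.362/0.467) = 9.155 + (-0.111)

pH = 9.04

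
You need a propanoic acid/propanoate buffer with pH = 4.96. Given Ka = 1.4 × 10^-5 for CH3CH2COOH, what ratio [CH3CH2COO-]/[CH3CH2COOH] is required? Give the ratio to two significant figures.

pKa = -log(1.4 × 10^-5) = 4.854
pH = pKa + log(r) ⇒ log(r) = 4.96 − 4.854 = +0.106
r = [CH3CH2COO-]/[CH3CH2COOH] = 10^(+0.106) = 1.28

ratio = 1.3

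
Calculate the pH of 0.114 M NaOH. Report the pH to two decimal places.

NaOH is a strong base; [OH-] = 0.114 M.
pOH = -log(0.114) = 0.94
pH = 14.00 - 0.94 = 13.06

pH = 13.06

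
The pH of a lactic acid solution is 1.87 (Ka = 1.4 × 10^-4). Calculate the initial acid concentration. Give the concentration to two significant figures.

[H+] = 10^(-1.87) = 1.35 × 10^-2 M = x
Ka = x²/(C₀ − x) ⇒ C₀ = x + x²/Ka
C₀ = 1.35 × 10^-2 + (1.35 × 10^-2)²/(1.4 × 10^-4) = 1.32 M

C₀ = 1.3 M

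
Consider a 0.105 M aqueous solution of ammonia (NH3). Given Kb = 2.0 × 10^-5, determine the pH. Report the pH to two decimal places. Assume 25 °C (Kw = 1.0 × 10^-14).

pH = 11.16

NH3 + H2O ⇌ NH4+ + OH-
From the ICE table, Kb = x²/(0.105 − x) = 2.0 × 10^-5.
Neglecting x in the denominator: x = √(2.0 × 10^-5 × 0.105) = 1.45 × 10^-3 M
pOH = 2.84, so pH = 14.00 − pOH = 11.16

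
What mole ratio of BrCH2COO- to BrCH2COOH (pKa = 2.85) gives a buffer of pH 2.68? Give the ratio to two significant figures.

ratio = 0.68

pH = pKa + log(r) ⇒ log(r) = 2.68 − 2.85 = -0.17
r = [BrCH2COO-]/[BrCH2COOH] = 10^(-0.17) = 0.676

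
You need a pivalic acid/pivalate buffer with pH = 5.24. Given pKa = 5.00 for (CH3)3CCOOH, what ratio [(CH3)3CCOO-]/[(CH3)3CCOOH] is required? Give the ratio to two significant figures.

pH = pKa + log(r) ⇒ log(r) = 5.24 − 5.00 = +0.24
r = [(CH3)3CCOO-]/[(CH3)3CCOOH] = 10^(+0.24) = 1.74

ratio = 1.7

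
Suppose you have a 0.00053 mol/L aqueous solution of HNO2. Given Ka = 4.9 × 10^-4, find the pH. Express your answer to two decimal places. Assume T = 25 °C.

HNO2 ⇌ NO2- + H+
From the ICE table, Ka = x²/(0.00053 − x) = 4.9 × 10^-4.
The 5% rule fails; solving x² + Ka·x − Ka·C₀ = 0 exactly:
x = [−0.00049 + √(0.00049² + 1.04e-06)]/2 = 3.20 × 10^-4 M
pH = −log[H+] = −log(3.20 × 10^-4) = 3.49

pH = 3.49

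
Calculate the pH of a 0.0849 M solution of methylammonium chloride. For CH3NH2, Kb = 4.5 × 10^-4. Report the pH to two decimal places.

CH3NH3+ is the conjugate acid of the weak base CH3NH2.
Ka = Kw/Kb = 1.0×10^-14 / 4.5 × 10^-4 = 2.22 × 10^-11
Ka = [H+]²/(0.0849 − [H+]) = 2.22 × 10^-11
Neglecting [H+] in the denominator: [H+] = √(2.22 × 10^-11 × 0.0849) = 1.37 × 10^-6 M
Check: 0.0016% ionized — well under 5%, approximation valid.
pH = −log[H+] = −log(1.37 × 10^-6) = 5.86

pH = 5.86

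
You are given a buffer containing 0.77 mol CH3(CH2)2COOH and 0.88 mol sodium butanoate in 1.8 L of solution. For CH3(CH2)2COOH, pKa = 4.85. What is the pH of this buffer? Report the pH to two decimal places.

pH = 4.91

Henderson–Hasselbalch: pH = pKa + log([CH3(CH2)2COO-]/[CH3(CH2)2COOH]) = 4.85 + log(0.88/0.77)
pH = 4.85 + (+0.058) = 4.91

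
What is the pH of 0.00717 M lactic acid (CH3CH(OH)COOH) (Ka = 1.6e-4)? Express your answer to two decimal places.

pH = 3.00

CH3CH(OH)COOH ⇌ CH3CH(OH)COO- + H+
Let x = [H+] at equilibrium. Ka = x²/(0.00717 − x).
The 5% rule fails; solving x² + Ka·x − Ka·C₀ = 0 exactly:
x = (−Ka + √(Ka² + 4·Ka·C₀))/2 = 9.94 × 10^-4 M
pH = −log(9.94 × 10^-4) = 3.00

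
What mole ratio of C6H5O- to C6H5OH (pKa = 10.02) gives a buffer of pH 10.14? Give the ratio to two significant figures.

pH = pKa + log(r) ⇒ log(r) = 10.14 − 10.02 = +0.12
r = [C6H5O-]/[C6H5OH] = 10^(+0.12) = 1.32

ratio = 1.3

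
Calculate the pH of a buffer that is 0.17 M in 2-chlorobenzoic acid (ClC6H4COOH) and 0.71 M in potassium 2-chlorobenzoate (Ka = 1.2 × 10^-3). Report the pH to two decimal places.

pKa = −log(1.2 × 10^-3) = 2.921
Henderson–Hasselbalch: pH = pKa + log([ClC6H4COO-]/[ClC6H4COOH]) = 2.921 + log(0.71/0.17)
pH = 2.921 + (+0.621) = 3.54

pH = 3.54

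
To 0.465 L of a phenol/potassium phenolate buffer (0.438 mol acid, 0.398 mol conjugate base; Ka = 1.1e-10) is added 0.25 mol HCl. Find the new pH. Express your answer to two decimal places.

After neutralization: n(C6H5OH) = 0.688 mol, n(C6H5O-) = 0.148 mol.
pKa = −log(1.1 × 10^-10) = 9.959
pH = pKa + log(n_C6H5O-/n_C6H5OH) = 9.959 + log(0.148/0.688) = 9.959 + (-0.667)

pH = 9.29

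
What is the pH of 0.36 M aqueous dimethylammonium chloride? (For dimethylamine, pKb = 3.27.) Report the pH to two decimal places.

(CH3)2NH2+ is the conjugate acid of the weak base (CH3)2NH.
Kb = 10^(−3.27) = 5.37 × 10^-4
Ka = Kw/Kb = 1.0×10^-14 / 5.37 × 10^-4 = 1.86 × 10^-11
Let x = [H+] at equilibrium. Ka = x²/(0.36 − x).
Since Ka ≪ C₀, x ≈ √(Ka·C₀) = 2.59 × 10^-6 M.
pH = −log(2.59 × 10^-6) = 5.59

pH = 5.59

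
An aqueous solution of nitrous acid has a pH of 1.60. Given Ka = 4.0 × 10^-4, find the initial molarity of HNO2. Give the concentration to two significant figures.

[H+] = 10^(-1.60) = 2.51 × 10^-2 M = x
Ka = x²/(C₀ − x) ⇒ C₀ = x + x²/Ka
C₀ = 2.51 × 10^-2 + (2.51 × 10^-2)²/(4.0 × 10^-4) = 1.60 M

C₀ = 1.6 M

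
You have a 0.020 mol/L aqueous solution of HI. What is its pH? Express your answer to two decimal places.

pH = 1.70

HI is a strong acid and dissociates completely, so [H+] = 0.020 M.
pH = -log(0.02) = 1.70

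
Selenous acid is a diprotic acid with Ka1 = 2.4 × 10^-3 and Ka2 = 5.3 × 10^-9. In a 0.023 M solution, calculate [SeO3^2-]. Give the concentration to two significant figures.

First ionization gives [H+] ≈ [HSeO3-] = 6.33 × 10^-3 M.
Second step: Ka2 = [H+][SeO3^2-]/[HSeO3-] ≈ [SeO3^2-] (since [H+] ≈ [HSeO3-]).
So [SeO3^2-] ≈ Ka2.

5.3 × 10^-9 M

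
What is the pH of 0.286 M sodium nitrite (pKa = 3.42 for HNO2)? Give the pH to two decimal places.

pH = 8.44

NO2- is the conjugate base of the weak acid HNO2.
Ka = 10^(−3.42) = 3.80 × 10^-4
Kb = Kw/Ka = 1.0×10^-14 / 3.80 × 10^-4 = 2.63 × 10^-11
From the ICE table, Kb = x²/(0.286 − x) = 2.63 × 10^-11.
Assume x ≪ 0.286: x ≈ √(2.63 × 10^-11 × 0.286) = 2.74 × 10^-6 M
pOH = −log(2.74 × 10^-6) = 5.56; pH = 14.00 − 5.56 = 8.44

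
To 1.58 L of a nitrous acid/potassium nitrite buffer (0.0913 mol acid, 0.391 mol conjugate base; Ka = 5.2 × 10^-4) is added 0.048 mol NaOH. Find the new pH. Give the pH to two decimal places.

OH- converts HNO2 to NO2-: HNO2 → 0.0433 mol, NO2- → 0.439 mol.
pKa = −log(5.2 × 10^-4) = 3.284
pH = pKa + log([A⁻]/[HA]) = 3.284 + log(0.439/0.0433) = 3.284 +1.006

pH = 4.29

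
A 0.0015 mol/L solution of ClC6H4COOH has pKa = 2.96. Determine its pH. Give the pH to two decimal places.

pH = 3.07

ClC6H4COOH ⇌ ClC6H4COO- + H+
Ka = 10^(−2.96) = 1.10 × 10^-3
From the ICE table, Ka = [H+]²/(0.0015 − [H+]) = 1.10 × 10^-3.
The 5% rule fails; solving [H+]² + Ka·[H+] − Ka·C₀ = 0 exactly:
[H+] = [−0.0011 + √(0.0011² + 6.6e-06)]/2 = 8.47 × 10^-4 M
pH = −log[H+] = −log(8.47 × 10^-4) = 3.07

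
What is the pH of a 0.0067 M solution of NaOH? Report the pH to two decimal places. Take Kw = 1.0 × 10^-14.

NaOH is a strong base; [OH-] = 0.0067 M.
pOH = -log(0.0067) = 2.17
pH = 14.00 - 2.17 = 11.83

pH = 11.83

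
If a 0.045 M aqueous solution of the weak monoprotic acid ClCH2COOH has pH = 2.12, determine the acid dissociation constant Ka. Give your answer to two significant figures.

Ka = 1.5 × 10^-3

[H+] = 10^(-2.12) = 7.59 × 10^-3 M
At equilibrium [HA] = 0.045 − 7.59 × 10^-3 = 3.74 × 10^-2 M
Ka = [H+][A-]/[HA] = (7.59 × 10^-3)² / 3.74 × 10^-2 = 1.5 × 10^-3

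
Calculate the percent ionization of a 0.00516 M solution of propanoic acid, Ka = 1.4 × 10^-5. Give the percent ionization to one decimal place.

5.1%

CH3CH2COOH ⇌ CH3CH2COO- + H+; let x = [H+] at equilibrium.
Solve x² + 1.4e-05x − 7.22e-08 = 0 → x = 2.62 × 10^-4 M
Fraction ionized = 2.62 × 10^-4 / 0.00516 = 0.0508 → 5.1%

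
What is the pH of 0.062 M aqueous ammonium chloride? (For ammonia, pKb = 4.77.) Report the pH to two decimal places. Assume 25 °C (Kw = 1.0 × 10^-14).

NH4+ is the conjugate acid of the weak base NH3.
Kb = 10^(−4.77) = 1.70 × 10^-5
Ka = Kw/Kb = 1.0×10^-14 / 1.70 × 10^-5 = 5.88 × 10^-10
Let x = [H+] at equilibrium. Ka = x²/(0.062 − x).
Since Ka ≪ C₀, x ≈ √(Ka·C₀) = 6.04 × 10^-6 M.
pH = −log[H+] = −log(6.04 × 10^-6) = 5.22

pH = 5.22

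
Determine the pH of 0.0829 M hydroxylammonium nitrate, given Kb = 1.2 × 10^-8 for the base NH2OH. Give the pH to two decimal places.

pH = 3.58

NH3OH+ is the conjugate acid of the weak base NH2OH.
Ka = Kw/Kb = 1.0×10^-14 / 1.2 × 10^-8 = 8.33 × 10^-7
Ka = [H+]²/(0.0829 − [H+]) = 8.33 × 10^-7
Assume [H+] ≪ 0.0829: [H+] ≈ √(8.33 × 10^-7 × 0.0829) = 2.63 × 10^-4 M
([H+]/C₀ = 0.32% < 5%, so the approximation holds.)
pH = −log[H+] = −log(2.63 × 10^-4) = 3.58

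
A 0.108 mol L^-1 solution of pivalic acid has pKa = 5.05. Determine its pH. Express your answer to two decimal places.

pH = 3.01

(CH3)3CCOOH ⇌ (CH3)3CCOO- + H+
Ka = 10^(−5.05) = 8.91 × 10^-6
Let x = [H+] at equilibrium. Ka = x²/(0.108 − x).
Assume x ≪ 0.108: x ≈ √(8.91 × 10^-6 × 0.108) = 9.81 × 10^-4 M
pH = −log(9.81 × 10^-4) = 3.01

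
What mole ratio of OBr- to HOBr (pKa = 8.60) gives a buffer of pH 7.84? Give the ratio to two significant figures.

ratio = 0.17

pH = pKa + log(r) ⇒ log(r) = 7.84 − 8.60 = -0.76
r = [OBr-]/[HOBr] = 10^(-0.76) = 0.174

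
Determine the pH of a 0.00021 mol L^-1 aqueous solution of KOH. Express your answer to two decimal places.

pH = 10.32

KOH is a strong base; [OH-] = 0.00021 M.
pOH = -log(0.00021) = 3.68
pH = 14.00 - 3.68 = 10.32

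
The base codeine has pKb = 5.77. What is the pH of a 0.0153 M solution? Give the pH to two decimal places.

pH = 10.21

C18H21NO3 + H2O ⇌ C18H22NO3+ + OH-
Kb = 10^(−5.77) = 1.70 × 10^-6
Let x = [OH-] at equilibrium. Kb = x²/(0.0153 − x).
Since Kb ≪ C₀, x ≈ √(Kb·C₀) = 1.61 × 10^-4 M.
pOH = 3.79, so pH = 14.00 − pOH = 10.21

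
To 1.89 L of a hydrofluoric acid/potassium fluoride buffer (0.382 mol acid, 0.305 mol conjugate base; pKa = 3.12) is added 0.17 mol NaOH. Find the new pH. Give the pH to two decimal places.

pH = 3.47

After neutralization: n(HF) = 0.212 mol, n(F-) = 0.475 mol.
pH = pKa + log(n_F-/n_HF) = 3.12 + log(0.475/0.212) = 3.12 + (+0.350)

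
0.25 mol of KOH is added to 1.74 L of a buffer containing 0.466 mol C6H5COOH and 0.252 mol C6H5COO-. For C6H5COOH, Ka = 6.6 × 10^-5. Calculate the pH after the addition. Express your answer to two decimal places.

After neutralization: n(C6H5COOH) = 0.216 mol, n(C6H5COO-) = 0.502 mol.
pKa = −log(6.6 × 10^-5) = 4.180
pH = pKa + log([A⁻]/[HA]) = 4.180 + log(0.502/0.216) = 4.180 +0.366

pH = 4.55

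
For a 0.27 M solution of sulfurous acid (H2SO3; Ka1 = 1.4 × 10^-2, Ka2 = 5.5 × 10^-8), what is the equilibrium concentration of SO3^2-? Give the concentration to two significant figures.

5.5 × 10^-8 M

First ionization gives [H+] ≈ [HSO3-] = 5.49 × 10^-2 M.
Second step: Ka2 = [H+][SO3^2-]/[HSO3-] ≈ [SO3^2-] (since [H+] ≈ [HSO3-]).
So [SO3^2-] ≈ Ka2.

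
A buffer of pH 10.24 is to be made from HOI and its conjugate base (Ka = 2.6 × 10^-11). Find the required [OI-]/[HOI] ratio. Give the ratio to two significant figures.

ratio = 0.45

pKa = -log(2.6 × 10^-11) = 10.585
pH = pKa + log(r) ⇒ log(r) = 10.24 − 10.585 = -0.345
r = [OI-]/[HOI] = 10^(-0.345) = 0.452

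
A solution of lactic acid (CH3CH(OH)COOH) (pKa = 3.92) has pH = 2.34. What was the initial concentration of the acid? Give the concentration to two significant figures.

[H+] = 10^(-2.34) = 4.57 × 10^-3 M = x
Ka = 10^(−3.92) = 1.20 × 10^-4
Ka = x²/(C₀ − x) ⇒ C₀ = x + x²/Ka
C₀ = 4.57 × 10^-3 + (4.57 × 10^-3)²/(1.20 × 10^-4) = 1.79 × 10^-1 M

C₀ = 1.8 × 10^-1 M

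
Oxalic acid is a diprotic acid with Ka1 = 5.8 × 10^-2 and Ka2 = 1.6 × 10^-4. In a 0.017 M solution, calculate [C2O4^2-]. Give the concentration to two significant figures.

First ionization gives [H+] ≈ [HC2O4-] = 1.37 × 10^-2 M.
Second step: Ka2 = [H+][C2O4^2-]/[HC2O4-] ≈ [C2O4^2-] (since [H+] ≈ [HC2O4-]).
So [C2O4^2-] ≈ Ka2.

1.6 × 10^-4 M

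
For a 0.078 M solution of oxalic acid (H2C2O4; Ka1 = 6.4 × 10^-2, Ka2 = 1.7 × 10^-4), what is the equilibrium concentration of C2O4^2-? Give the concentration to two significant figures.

1.7 × 10^-4 M

First ionization gives [H+] ≈ [HC2O4-] = 4.56 × 10^-2 M.
Second step: Ka2 = [H+][C2O4^2-]/[HC2O4-] ≈ [C2O4^2-] (since [H+] ≈ [HC2O4-]).
So [C2O4^2-] ≈ Ka2.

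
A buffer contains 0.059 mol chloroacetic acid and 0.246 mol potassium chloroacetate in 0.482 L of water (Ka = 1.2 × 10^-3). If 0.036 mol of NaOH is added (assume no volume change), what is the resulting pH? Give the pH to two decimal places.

OH- converts ClCH2COOH to ClCH2COO-: ClCH2COOH → 0.023 mol, ClCH2COO- → 0.282 mol.
pKa = −log(1.2 × 10^-3) = 2.921
pH = pKa + log(n_ClCH2COO-/n_ClCH2COOH) = 2.921 + log(0.282/0.023) = 2.921 + (+1.089)

pH = 4.01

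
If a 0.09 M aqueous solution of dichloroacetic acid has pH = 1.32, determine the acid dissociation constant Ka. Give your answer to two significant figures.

Ka = 5.4 × 10^-2

[H+] = 10^(-1.32) = 4.79 × 10^-2 M
At equilibrium [HA] = 0.09 − 4.79 × 10^-2 = 4.21 × 10^-2 M
Ka = [H+][A-]/[HA] = (4.79 × 10^-2)² / 4.21 × 10^-2 = 5.4 × 10^-2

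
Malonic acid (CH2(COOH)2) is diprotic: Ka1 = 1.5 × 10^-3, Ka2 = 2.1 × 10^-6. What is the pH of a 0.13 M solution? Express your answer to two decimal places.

Ka1 ≫ Ka2, so treat the first dissociation as the only significant source of H+.
Ka1 = x²/(0.13 − x) = 1.5 × 10^-3
Solving the quadratic: x = (−Ka1 + √(Ka1² + 4·Ka1·C₀))/2 = 1.32 × 10^-2 M
pH = −log(1.32 × 10^-2) = 1.88

pH = 1.88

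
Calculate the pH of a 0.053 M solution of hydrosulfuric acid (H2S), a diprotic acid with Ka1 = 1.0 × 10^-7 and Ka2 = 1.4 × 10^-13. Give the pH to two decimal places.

Since Ka1 ≫ Ka2, the first ionization dominates [H+].
Ka1 = x²/(0.053 − x) = 1.0 × 10^-7
x ≈ √(1.0 × 10^-7 × 0.053) = 7.28 × 10^-5 M
pH = −log(7.28 × 10^-5) = 4.14

pH = 4.14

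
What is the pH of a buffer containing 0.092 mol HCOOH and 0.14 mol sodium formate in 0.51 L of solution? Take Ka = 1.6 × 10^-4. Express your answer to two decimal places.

pKa = −log(1.6 × 10^-4) = 3.796
Henderson–Hasselbalch: pH = pKa + log([HCOO-]/[HCOOH]) = 3.796 + log(0.14/0.092)
pH = 3.796 + (+0.182) = 3.98

pH = 3.98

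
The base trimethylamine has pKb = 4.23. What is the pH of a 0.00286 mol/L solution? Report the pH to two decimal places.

pH = 10.58

(CH3)3N + H2O ⇌ (CH3)3NH+ + OH-
Kb = 10^(−4.23) = 5.89 × 10^-5
From the ICE table, Kb = [OH-]²/(0.00286 − [OH-]) = 5.89 × 10^-5.
The 5% rule fails; solving [OH-]² + Kb·[OH-] − Kb·C₀ = 0 exactly:
[OH-] = (−Kb + √(Kb² + 4·Kb·C₀))/2 = 3.82 × 10^-4 M
pOH = 3.42, so pH = 14.00 − pOH = 10.58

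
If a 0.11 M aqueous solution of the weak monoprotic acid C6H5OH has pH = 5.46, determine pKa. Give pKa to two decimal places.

[H+] = 10^(-5.46) = 3.47 × 10^-6 M
At equilibrium [HA] = 0.11 − 3.47 × 10^-6 = 1.10 × 10^-1 M
Ka = [H+][A-]/[HA] = (3.47 × 10^-6)² / 1.10 × 10^-1 = 1.09 × 10^-10
pKa = -log(1.09 × 10^-10) = 9.96

pKa = 9.96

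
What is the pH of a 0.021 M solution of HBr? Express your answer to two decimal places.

pH = 1.68

HBr is a strong acid and dissociates completely, so [H+] = 0.021 M.
pH = -log(0.021) = 1.68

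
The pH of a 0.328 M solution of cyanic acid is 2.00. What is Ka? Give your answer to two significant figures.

Ka = 3.1 × 10^-4

[H+] = 10^(-2.00) = 1.00 × 10^-2 M
At equilibrium [HA] = 0.328 − 1.00 × 10^-2 = 3.18 × 10^-1 M
Ka = [H+][A-]/[HA] = (1.00 × 10^-2)² / 3.18 × 10^-1 = 3.1 × 10^-4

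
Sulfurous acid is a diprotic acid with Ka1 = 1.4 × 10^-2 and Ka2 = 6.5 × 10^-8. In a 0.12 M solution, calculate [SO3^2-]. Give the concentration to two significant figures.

6.5 × 10^-8 M

First ionization gives [H+] ≈ [HSO3-] = 3.46 × 10^-2 M.
Second step: Ka2 = [H+][SO3^2-]/[HSO3-] ≈ [SO3^2-] (since [H+] ≈ [HSO3-]).
So [SO3^2-] ≈ Ka2.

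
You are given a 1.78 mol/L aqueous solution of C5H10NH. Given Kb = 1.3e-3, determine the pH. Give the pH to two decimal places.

C5H10NH + H2O ⇌ C5H10NH2+ + OH-
From the ICE table, Kb = x²/(1.78 − x) = 1.3 × 10^-3.
Neglecting x in the denominator: x = √(1.3 × 10^-3 × 1.78) = 4.81 × 10^-2 M
pOH = 1.32, so pH = 14.00 − pOH = 12.68

pH = 12.68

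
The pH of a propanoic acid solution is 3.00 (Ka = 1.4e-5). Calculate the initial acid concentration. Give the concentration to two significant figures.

C₀ = 7.2 × 10^-2 M

[H+] = 10^(-3.00) = 1.00 × 10^-3 M = x
Ka = x²/(C₀ − x) ⇒ C₀ = x + x²/Ka
C₀ = 1.00 × 10^-3 + (1.00 × 10^-3)²/(1.4 × 10^-5) = 7.24 × 10^-2 M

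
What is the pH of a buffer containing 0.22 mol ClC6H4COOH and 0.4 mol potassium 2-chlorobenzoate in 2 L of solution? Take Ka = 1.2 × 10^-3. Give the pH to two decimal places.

pH = 3.18

pKa = −log(1.2 × 10^-3) = 2.921
pH = pKa + log([A⁻]/[HA]) = 2.921 + log(0.4/0.22)
pH = 2.921 + (+0.260) = 3.18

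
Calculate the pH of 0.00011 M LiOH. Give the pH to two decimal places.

LiOH is a strong base; [OH-] = 0.00011 M.
pOH = -log(0.00011) = 3.96
pH = 14.00 - 3.96 = 10.04

pH = 10.04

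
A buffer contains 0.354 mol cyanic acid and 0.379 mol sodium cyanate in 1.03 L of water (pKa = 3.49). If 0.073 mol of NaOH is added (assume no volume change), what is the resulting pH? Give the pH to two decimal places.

pH = 3.70

After neutralization: n(HOCN) = 0.281 mol, n(OCN-) = 0.452 mol.
Henderson–Hasselbalch with mole ratio 0.452/0.281: pH = 3.49 + (+0.206)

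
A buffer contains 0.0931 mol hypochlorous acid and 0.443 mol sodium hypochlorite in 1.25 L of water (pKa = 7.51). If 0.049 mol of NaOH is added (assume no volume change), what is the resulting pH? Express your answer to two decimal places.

OH- converts HOCl to OCl-: HOCl → 0.0441 mol, OCl- → 0.492 mol.
pH = pKa + log(n_OCl-/n_HOCl) = 7.51 + log(0.492/0.0441) = 7.51 + (+1.048)

pH = 8.56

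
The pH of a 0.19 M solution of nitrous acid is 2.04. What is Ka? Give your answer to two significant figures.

[H+] = 10^(-2.04) = 9.12 × 10^-3 M
At equilibrium [HA] = 0.19 − 9.12 × 10^-3 = 1.81 × 10^-1 M
Ka = [H+][A-]/[HA] = (9.12 × 10^-3)² / 1.81 × 10^-1 = 4.6 × 10^-4

Ka = 4.6 × 10^-4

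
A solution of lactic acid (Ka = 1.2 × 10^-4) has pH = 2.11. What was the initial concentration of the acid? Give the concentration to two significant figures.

[H+] = 10^(-2.11) = 7.76 × 10^-3 M = x
Ka = x²/(C₀ − x) ⇒ C₀ = x + x²/Ka
C₀ = 7.76 × 10^-3 + (7.76 × 10^-3)²/(1.2 × 10^-4) = 5.10 × 10^-1 M

C₀ = 5.1 × 10^-1 M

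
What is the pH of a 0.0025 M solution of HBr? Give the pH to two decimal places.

pH = 2.60

HBr is a strong acid and dissociates completely, so [H+] = 0.0025 M.
pH = -log(0.0025) = 2.60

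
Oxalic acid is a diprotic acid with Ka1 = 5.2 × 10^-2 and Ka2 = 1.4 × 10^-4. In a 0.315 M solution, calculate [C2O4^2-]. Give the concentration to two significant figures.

1.4 × 10^-4 M

First ionization gives [H+] ≈ [HC2O4-] = 1.05 × 10^-1 M.
Second step: Ka2 = [H+][C2O4^2-]/[HC2O4-] ≈ [C2O4^2-] (since [H+] ≈ [HC2O4-]).
So [C2O4^2-] ≈ Ka2.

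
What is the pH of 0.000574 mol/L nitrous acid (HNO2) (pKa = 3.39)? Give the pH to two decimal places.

HNO2 ⇌ NO2- + H+
Ka = 10^(−3.39) = 4.07 × 10^-4
Let x = [H+] at equilibrium. Ka = x²/(0.000574 − x).
Here C₀/Ka ≈ 1.41, so the small-x approximation fails. Use the quadratic:
x = [−0.000407 + √(0.000407² + 9.34e-07)]/2 = 3.21 × 10^-4 M
pH = −log[H+] = −log(3.21 × 10^-4) = 3.49

pH = 3.49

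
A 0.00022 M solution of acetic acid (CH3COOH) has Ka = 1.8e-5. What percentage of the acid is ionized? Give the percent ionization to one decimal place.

24.8%

CH3COOH ⇌ CH3COO- + H+; let x = [H+] at equilibrium.
Ka = x²/(C₀ − x); solving the quadratic gives x = 5.46 × 10^-5 M.
Fraction ionized = 5.46 × 10^-5 / 0.00022 = 0.2482 → 24.8%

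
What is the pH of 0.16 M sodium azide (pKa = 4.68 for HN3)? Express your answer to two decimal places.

pH = 8.94

N3- is the conjugate base of the weak acid HN3.
Ka = 10^(−4.68) = 2.09 × 10^-5
Kb = Kw/Ka = 1.0×10^-14 / 2.09 × 10^-5 = 4.78 × 10^-10
Kb = x²/(0.16 − x) = 4.78 × 10^-10
Neglecting x in the denominator: x = √(4.78 × 10^-10 × 0.16) = 8.75 × 10^-6 M
Check: 0.0055% ionized — well under 5%, approximation valid.
pOH = −log(8.75 × 10^-6) = 5.06; pH = 14.00 − 5.06 = 8.94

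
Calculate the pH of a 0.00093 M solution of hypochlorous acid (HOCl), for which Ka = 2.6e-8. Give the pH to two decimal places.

HOCl ⇌ OCl- + H+
From the ICE table, Ka = [H+]²/(0.00093 − [H+]) = 2.6 × 10^-8.
Assume [H+] ≪ 0.00093: [H+] ≈ √(2.6 × 10^-8 × 0.00093) = 4.92 × 10^-6 M
pH = −log[H+] = −log(4.92 × 10^-6) = 5.31

pH = 5.31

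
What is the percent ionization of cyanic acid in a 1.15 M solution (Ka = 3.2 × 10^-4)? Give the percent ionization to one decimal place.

HOCN ⇌ OCN- + H+; let x = [H+] at equilibrium.
x ≈ √(Ka·C₀) = √(3.2 × 10^-4 × 1.15) = 1.92 × 10^-2 M
Fraction ionized = 1.92 × 10^-2 / 1.15 = 0.0167 → 1.7%

1.7%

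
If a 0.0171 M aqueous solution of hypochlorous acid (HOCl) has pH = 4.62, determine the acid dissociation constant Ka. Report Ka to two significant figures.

[H+] = 10^(-4.62) = 2.40 × 10^-5 M
At equilibrium [HA] = 0.0171 − 2.40 × 10^-5 = 1.71 × 10^-2 M
Ka = [H+][A-]/[HA] = (2.40 × 10^-5)² / 1.71 × 10^-2 = 3.4 × 10^-8

Ka = 3.4 × 10^-8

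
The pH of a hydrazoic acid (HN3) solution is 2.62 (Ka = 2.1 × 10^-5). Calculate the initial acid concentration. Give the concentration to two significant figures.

C₀ = 2.8 × 10^-1 M

[H+] = 10^(-2.62) = 2.40 × 10^-3 M = x
Ka = x²/(C₀ − x) ⇒ C₀ = x + x²/Ka
C₀ = 2.40 × 10^-3 + (2.40 × 10^-3)²/(2.1 × 10^-5) = 2.77 × 10^-1 M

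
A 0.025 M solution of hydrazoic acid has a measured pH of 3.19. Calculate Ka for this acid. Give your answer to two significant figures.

[H+] = 10^(-3.19) = 6.46 × 10^-4 M
At equilibrium [HA] = 0.025 − 6.46 × 10^-4 = 2.44 × 10^-2 M
Ka = [H+][A-]/[HA] = (6.46 × 10^-4)² / 2.44 × 10^-2 = 1.7 × 10^-5

Ka = 1.7 × 10^-5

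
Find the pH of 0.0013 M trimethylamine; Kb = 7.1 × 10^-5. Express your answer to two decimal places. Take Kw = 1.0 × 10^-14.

(CH3)3N + H2O ⇌ (CH3)3NH+ + OH-
From the ICE table, Kb = [OH-]²/(0.0013 − [OH-]) = 7.1 × 10^-5.
[OH-] is not negligible relative to C₀; solve [OH-]² + 7.1e-05·[OH-] − 9.23e-08 = 0.
[OH-] = [−7.1e-05 + √(7.1e-05² + 3.69e-07)]/2 = 2.70 × 10^-4 M
pOH = −log(2.70 × 10^-4) = 3.57; pH = 14.00 − 3.57 = 10.43

pH = 10.43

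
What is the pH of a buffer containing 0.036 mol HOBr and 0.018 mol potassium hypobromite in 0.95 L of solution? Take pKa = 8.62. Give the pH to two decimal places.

pH = 8.32

Henderson–Hasselbalch: pH = pKa + log([OBr-]/[HOBr]) = 8.62 + log(0.018/0.036)
pH = 8.62 + (-0.301) = 8.32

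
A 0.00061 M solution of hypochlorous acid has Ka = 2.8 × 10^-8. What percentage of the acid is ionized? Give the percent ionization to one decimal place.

0.7%

HOCl ⇌ OCl- + H+; let x = [H+] at equilibrium.
x ≈ √(Ka·C₀) = √(2.8 × 10^-8 × 0.00061) = 4.13 × 10^-6 M
Fraction ionized = 4.13 × 10^-6 / 0.00061 = 0.0068 → 0.7%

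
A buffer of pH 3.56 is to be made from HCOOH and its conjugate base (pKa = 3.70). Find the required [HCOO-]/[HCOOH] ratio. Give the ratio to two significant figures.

pH = pKa + log(r) ⇒ log(r) = 3.56 − 3.70 = -0.14
r = [HCOO-]/[HCOOH] = 10^(-0.14) = 0.724

ratio = 0.72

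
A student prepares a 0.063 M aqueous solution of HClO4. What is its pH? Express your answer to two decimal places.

pH = 1.20

HClO4 is a strong acid and dissociates completely, so [H+] = 0.063 M.
pH = -log(0.063) = 1.20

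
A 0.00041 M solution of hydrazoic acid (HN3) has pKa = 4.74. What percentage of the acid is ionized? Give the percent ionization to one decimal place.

19.0%

HN3 ⇌ N3- + H+; let x = [H+] at equilibrium.
Ka = 10^(−4.74) = 1.82 × 10^-5
Ka = x²/(C₀ − x); solving the quadratic gives x = 7.78 × 10^-5 M.
Fraction ionized = 7.78 × 10^-5 / 0.00041 = 0.1898 → 19.0%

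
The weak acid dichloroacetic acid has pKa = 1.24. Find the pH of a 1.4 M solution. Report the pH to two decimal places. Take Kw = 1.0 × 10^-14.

Cl2CHCOOH ⇌ Cl2CHCOO- + H+
Ka = 10^(−1.24) = 5.75 × 10^-2
From the ICE table, Ka = [H+]²/(1.4 − [H+]) = 5.75 × 10^-2.
The 5% rule fails; solving [H+]² + Ka·[H+] − Ka·C₀ = 0 exactly:
[H+] = [−0.0575 + √(0.0575² + 0.322)]/2 = 2.56 × 10^-1 M
pH = −log(2.56 × 10^-1) = 0.59

pH = 0.59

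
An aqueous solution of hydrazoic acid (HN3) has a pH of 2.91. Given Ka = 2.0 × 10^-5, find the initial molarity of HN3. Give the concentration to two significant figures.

[H+] = 10^(-2.91) = 1.23 × 10^-3 M = x
Ka = x²/(C₀ − x) ⇒ C₀ = x + x²/Ka
C₀ = 1.23 × 10^-3 + (1.23 × 10^-3)²/(2.0 × 10^-5) = 7.69 × 10^-2 M

C₀ = 7.7 × 10^-2 M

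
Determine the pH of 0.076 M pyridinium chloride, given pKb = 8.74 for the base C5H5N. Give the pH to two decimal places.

C5H5NH+ is the conjugate acid of the weak base C5H5N.
Kb = 10^(−8.74) = 1.82 × 10^-9
Ka = Kw/Kb = 1.0×10^-14 / 1.82 × 10^-9 = 5.49 × 10^-6
Ka = x²/(0.076 − x) = 5.49 × 10^-6
Assume x ≪ 0.076: x ≈ √(5.49 × 10^-6 × 0.076) = 6.46 × 10^-4 M
Check: 0.85% ionized — well under 5%, approximation valid.
pH = −log(6.46 × 10^-4) = 3.19

pH = 3.19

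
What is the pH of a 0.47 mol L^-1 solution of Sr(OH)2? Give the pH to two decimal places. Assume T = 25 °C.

Sr(OH)2 is a strong base (each formula unit releases 2 OH-); [OH-] = 0.94 M.
pOH = -log(0.94) = 0.03
pH = 14.00 - 0.03 = 13.97

pH = 13.97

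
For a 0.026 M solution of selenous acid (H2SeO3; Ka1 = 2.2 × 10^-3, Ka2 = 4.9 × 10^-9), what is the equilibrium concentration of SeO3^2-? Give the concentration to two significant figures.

First ionization gives [H+] ≈ [HSeO3-] = 6.54 × 10^-3 M.
Second step: Ka2 = [H+][SeO3^2-]/[HSeO3-] ≈ [SeO3^2-] (since [H+] ≈ [HSeO3-]).
So [SeO3^2-] ≈ Ka2.

4.9 × 10^-9 M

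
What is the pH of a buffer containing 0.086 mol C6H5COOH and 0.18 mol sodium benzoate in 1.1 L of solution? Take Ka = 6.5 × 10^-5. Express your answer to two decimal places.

pH = 4.51

pKa = −log(6.5 × 10^-5) = 4.187
Using pH = pKa + log([base]/[acid]) with [base]/[acid] = 0.18/0.086:
pH = 4.187 + (+0.321) = 4.51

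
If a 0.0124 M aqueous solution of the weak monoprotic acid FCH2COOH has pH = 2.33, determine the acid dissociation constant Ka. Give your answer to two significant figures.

[H+] = 10^(-2.33) = 4.68 × 10^-3 M
At equilibrium [HA] = 0.0124 − 4.68 × 10^-3 = 7.72 × 10^-3 M
Ka = [H+][A-]/[HA] = (4.68 × 10^-3)² / 7.72 × 10^-3 = 2.8 × 10^-3

Ka = 2.8 × 10^-3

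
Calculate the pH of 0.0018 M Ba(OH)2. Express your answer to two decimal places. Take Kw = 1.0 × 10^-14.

pH = 11.56

Ba(OH)2 is a strong base (each formula unit releases 2 OH-); [OH-] = 0.0036 M.
pOH = -log(0.0036) = 2.44
pH = 14.00 - 2.44 = 11.56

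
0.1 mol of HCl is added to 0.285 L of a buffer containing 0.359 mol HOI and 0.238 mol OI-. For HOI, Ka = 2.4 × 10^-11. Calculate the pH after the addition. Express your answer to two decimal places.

pH = 10.10

After neutralization: n(HOI) = 0.459 mol, n(OI-) = 0.138 mol.
pKa = −log(2.4 × 10^-11) = 10.620
pH = pKa + log(n_OI-/n_HOI) = 10.620 + log(0.138/0.459) = 10.620 + (-0.522)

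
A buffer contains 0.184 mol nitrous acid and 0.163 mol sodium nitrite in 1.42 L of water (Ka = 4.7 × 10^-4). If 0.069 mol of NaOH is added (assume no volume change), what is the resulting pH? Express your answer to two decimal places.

pH = 3.63

OH- converts HNO2 to NO2-: HNO2 → 0.115 mol, NO2- → 0.232 mol.
pKa = −log(4.7 × 10^-4) = 3.328
pH = pKa + log([A⁻]/[HA]) = 3.328 + log(0.232/0.115) = 3.328 +0.305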